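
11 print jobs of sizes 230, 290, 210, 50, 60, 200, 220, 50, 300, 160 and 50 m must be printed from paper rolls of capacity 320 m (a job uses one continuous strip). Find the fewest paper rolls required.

Total = 300 + 290 + 230 + 220 + 210 + 200 + 160 + 60 + 50 + 50 + 50 = 1820 m.
Lower bound: ⌈1820/320⌉ = 6 paper rolls.
A packing using 7 paper rolls:
  roll 1: 300 = 300
  roll 2: 290 = 290
  roll 3: 230 + 60 = 290
  roll 4: 220 + 50 + 50 = 320
  roll 5: 210 + 50 = 260
  roll 6: 200 = 200
  roll 7: 160 = 160
No arrangement into 6 paper rolls stays within capacity, so 7 is optimal.

7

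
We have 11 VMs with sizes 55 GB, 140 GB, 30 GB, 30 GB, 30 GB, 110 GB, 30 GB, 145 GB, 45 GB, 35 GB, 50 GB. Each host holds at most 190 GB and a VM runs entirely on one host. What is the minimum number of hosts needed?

Total = 145 + 140 + 110 + 55 + 50 + 45 + 35 + 30 + 30 + 30 + 30 = 700 GB.
Lower bound: ⌈700/190⌉ = 4 hosts.
A packing using 4 hosts:
  host 1: 145 + 45 = 190
  host 2: 140 + 50 = 190
  host 3: 110 + 55 = 165
  host 4: 35 + 30 + 30 + 30 + 30 = 155
This matches the lower bound, so 4 is optimal.

4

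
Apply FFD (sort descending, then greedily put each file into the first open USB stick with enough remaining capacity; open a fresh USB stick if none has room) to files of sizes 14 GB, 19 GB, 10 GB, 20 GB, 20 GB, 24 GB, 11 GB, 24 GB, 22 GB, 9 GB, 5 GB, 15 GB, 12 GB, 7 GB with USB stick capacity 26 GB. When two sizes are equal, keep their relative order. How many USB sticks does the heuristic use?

Sorted descending: 24, 24, 22, 20, 20, 19, 15, 14, 12, 11, 10, 9, 7, 5.
  24 → USB stick 1 (new)  [load 24/26]
  24 → USB stick 2 (new)  [load 24/26]
  22 → USB stick 3 (new)  [load 22/26]
  20 → USB stick 4 (new)  [load 20/26]
  20 → USB stick 5 (new)  [load 20/26]
  19 → USB stick 6 (new)  [load 19/26]
  15 → USB stick 7 (new)  [load 15/26]
  14 → USB stick 8 (new)  [load 14/26]
  12 → USB stick 8  [load 26/26]
  11 → USB stick 7  [load 26/26]
  10 → USB stick 9 (new)  [load 10/26]
  9 → USB stick 9  [load 19/26]
  7 → USB stick 6  [load 26/26]
  5 → USB stick 4  [load 25/26]
9 USB sticks opened.

9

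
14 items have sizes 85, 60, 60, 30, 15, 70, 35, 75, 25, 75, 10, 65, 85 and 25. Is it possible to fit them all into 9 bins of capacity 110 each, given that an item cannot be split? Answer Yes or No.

A valid assignment using 8 bins:
  bin 1: 85 + 25 = 110
  bin 2: 85 + 25 = 110
  bin 3: 75 + 35 = 110
  bin 4: 75 + 30 = 105
  bin 5: 70 + 15 + 10 = 95
  bin 6: 65 = 65
  bin 7: 60 = 60
  bin 8: 60 = 60
That uses only 8 ≤ 9, so 9 bins are enough.

Yes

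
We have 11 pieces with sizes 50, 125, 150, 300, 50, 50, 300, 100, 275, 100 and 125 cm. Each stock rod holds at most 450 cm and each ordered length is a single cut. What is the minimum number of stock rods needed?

4

Total = 300 + 300 + 275 + 150 + 125 + 125 + 100 + 100 + 50 + 50 + 50 = 1625 cm.
Lower bound: ⌈1625/450⌉ = 4 stock rods.
A packing using 4 stock rods:
  stock rod 1: 300 + 150 = 450
  stock rod 2: 300 + 125 = 425
  stock rod 3: 275 + 125 + 50 = 450
  stock rod 4: 100 + 100 + 50 + 50 = 300
This matches the lower bound, so 4 is optimal.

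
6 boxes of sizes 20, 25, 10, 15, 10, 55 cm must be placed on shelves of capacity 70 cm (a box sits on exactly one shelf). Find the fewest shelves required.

2

Total = 55 + 25 + 20 + 15 + 10 + 10 = 135 cm.
Lower bound: ⌈135/70⌉ = 2 shelves.
A packing using 2 shelves:
  shelf 1: 55 + 15 = 70
  shelf 2: 25 + 20 + 10 + 10 = 65
This matches the lower bound, so 2 is optimal.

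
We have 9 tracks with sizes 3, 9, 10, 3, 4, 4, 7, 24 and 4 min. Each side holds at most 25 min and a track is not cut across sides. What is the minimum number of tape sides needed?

3

Total = 24 + 10 + 9 + 7 + 4 + 4 + 4 + 3 + 3 = 68 min.
Lower bound: ⌈68/25⌉ = 3 tape sides.
A packing using 3 tape sides:
  side 1: 24 = 24
  side 2: 10 + 9 + 4 = 23
  side 3: 7 + 4 + 4 + 3 + 3 = 21
This matches the lower bound, so 3 is optimal.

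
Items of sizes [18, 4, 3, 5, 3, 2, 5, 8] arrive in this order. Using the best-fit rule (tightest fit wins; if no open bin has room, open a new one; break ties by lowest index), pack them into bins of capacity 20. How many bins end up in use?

3

  18 → bin 1 (new)  [load 18/20]
  4 → bin 2 (new)  [load 4/20]
  3 → bin 2  [load 7/20]
  5 → bin 2  [load 12/20]
  3 → bin 2  [load 15/20]
  2 → bin 1  [load 20/20]
  5 → bin 2  [load 20/20]
  8 → bin 3 (new)  [load 8/20]
3 bins opened.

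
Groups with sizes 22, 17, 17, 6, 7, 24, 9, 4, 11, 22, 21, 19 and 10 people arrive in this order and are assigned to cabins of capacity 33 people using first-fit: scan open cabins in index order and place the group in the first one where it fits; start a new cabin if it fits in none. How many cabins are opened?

7

  22 → cabin 1 (new)  [load 22/33]
  17 → cabin 2 (new)  [load 17/33]
  17 → cabin 3 (new)  [load 17/33]
  6 → cabin 1  [load 28/33]
  7 → cabin 2  [load 24/33]
  24 → cabin 4 (new)  [load 24/33]
  9 → cabin 2  [load 33/33]
  4 → cabin 1  [load 32/33]
  11 → cabin 3  [load 28/33]
  22 → cabin 5 (new)  [load 22/33]
  21 → cabin 6 (new)  [load 21/33]
  19 → cabin 7 (new)  [load 19/33]
  10 → cabin 5  [load 32/33]
7 cabins opened.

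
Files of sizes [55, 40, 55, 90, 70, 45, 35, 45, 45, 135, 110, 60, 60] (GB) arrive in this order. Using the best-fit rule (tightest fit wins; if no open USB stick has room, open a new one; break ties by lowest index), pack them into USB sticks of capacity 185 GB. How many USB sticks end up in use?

  55 → USB stick 1 (new)  [load 55/185]
  40 → USB stick 1  [load 95/185]
  55 → USB stick 1  [load 150/185]
  90 → USB stick 2 (new)  [load 90/185]
  70 → USB stick 2  [load 160/185]
  45 → USB stick 3 (new)  [load 45/185]
  35 → USB stick 1  [load 185/185]
  45 → USB stick 3  [load 90/185]
  45 → USB stick 3  [load 135/185]
  135 → USB stick 4 (new)  [load 135/185]
  110 → USB stick 5 (new)  [load 110/185]
  60 → USB stick 5  [load 170/185]
  60 → USB stick 6 (new)  [load 60/185]
6 USB sticks opened.

6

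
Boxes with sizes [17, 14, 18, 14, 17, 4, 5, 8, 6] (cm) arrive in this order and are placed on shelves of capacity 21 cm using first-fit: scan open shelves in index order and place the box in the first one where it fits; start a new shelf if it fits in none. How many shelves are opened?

6

  17 → shelf 1 (new)  [load 17/21]
  14 → shelf 2 (new)  [load 14/21]
  18 → shelf 3 (new)  [load 18/21]
  14 → shelf 4 (new)  [load 14/21]
  17 → shelf 5 (new)  [load 17/21]
  4 → shelf 1  [load 21/21]
  5 → shelf 2  [load 19/21]
  8 → shelf 6 (new)  [load 8/21]
  6 → shelf 4  [load 20/21]
6 shelves opened.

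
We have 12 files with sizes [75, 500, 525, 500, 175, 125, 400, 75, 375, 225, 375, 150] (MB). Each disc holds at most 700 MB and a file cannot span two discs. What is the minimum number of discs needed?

6

Total = 525 + 500 + 500 + 400 + 375 + 375 + 225 + 175 + 150 + 125 + 75 + 75 = 3500 MB.
Lower bound: ⌈3500/700⌉ = 5 discs.
Also, 6 files each exceed 350 MB, and no two of those can share a disc, so at least 6 discs are needed.
A packing using 6 discs:
  disc 1: 525 + 175 = 700
  disc 2: 500 + 150 = 650
  disc 3: 500 + 125 + 75 = 700
  disc 4: 400 + 225 + 75 = 700
  disc 5: 375 = 375
  disc 6: 375 = 375
This matches the lower bound, so 6 is optimal.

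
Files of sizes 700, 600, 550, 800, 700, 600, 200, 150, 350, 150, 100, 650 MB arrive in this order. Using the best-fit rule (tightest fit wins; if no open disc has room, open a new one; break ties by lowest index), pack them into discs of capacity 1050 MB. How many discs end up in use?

7

  700 → disc 1 (new)  [load 700/1050]
  600 → disc 2 (new)  [load 600/1050]
  550 → disc 3 (new)  [load 550/1050]
  800 → disc 4 (new)  [load 800/1050]
  700 → disc 5 (new)  [load 700/1050]
  600 → disc 6 (new)  [load 600/1050]
  200 → disc 4  [load 1000/1050]
  150 → disc 1  [load 850/1050]
  350 → disc 5  [load 1050/1050]
  150 → disc 1  [load 1000/1050]
  100 → disc 2  [load 700/1050]
  650 → disc 7 (new)  [load 650/1050]
7 discs opened.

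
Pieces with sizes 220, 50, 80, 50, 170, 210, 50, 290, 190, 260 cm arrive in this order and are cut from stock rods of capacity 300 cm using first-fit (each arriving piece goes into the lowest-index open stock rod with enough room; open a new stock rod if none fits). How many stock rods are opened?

  220 → stock rod 1 (new)  [load 220/300]
  50 → stock rod 1  [load 270/300]
  80 → stock rod 2 (new)  [load 80/300]
  50 → stock rod 2  [load 130/300]
  170 → stock rod 2  [load 300/300]
  210 → stock rod 3 (new)  [load 210/300]
  50 → stock rod 3  [load 260/300]
  290 → stock rod 4 (new)  [load 290/300]
  190 → stock rod 5 (new)  [load 190/300]
  260 → stock rod 6 (new)  [load 260/300]
6 stock rods opened.

6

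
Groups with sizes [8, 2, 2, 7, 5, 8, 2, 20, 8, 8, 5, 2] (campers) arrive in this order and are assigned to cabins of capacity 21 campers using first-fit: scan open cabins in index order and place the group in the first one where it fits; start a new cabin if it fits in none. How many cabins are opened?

4

  8 → cabin 1 (new)  [load 8/21]
  2 → cabin 1  [load 10/21]
  2 → cabin 1  [load 12/21]
  7 → cabin 1  [load 19/21]
  5 → cabin 2 (new)  [load 5/21]
  8 → cabin 2  [load 13/21]
  2 → cabin 1  [load 21/21]
  20 → cabin 3 (new)  [load 20/21]
  8 → cabin 2  [load 21/21]
  8 → cabin 4 (new)  [load 8/21]
  5 → cabin 4  [load 13/21]
  2 → cabin 4  [load 15/21]
4 cabins opened.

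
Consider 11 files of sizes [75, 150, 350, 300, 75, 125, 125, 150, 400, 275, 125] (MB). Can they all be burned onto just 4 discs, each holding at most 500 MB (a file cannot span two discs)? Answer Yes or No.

Total = 2150 MB; ⌈2150/500⌉ = 5.
At least 5 discs are required, but only 4 are allowed.

No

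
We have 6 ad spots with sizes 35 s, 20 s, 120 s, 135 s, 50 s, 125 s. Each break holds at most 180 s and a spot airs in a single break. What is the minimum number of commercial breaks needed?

3

Total = 135 + 125 + 120 + 50 + 35 + 20 = 485 s.
Lower bound: ⌈485/180⌉ = 3 commercial breaks.
A packing using 3 commercial breaks:
  break 1: 135 + 35 = 170
  break 2: 125 + 50 = 175
  break 3: 120 + 20 = 140
This matches the lower bound, so 3 is optimal.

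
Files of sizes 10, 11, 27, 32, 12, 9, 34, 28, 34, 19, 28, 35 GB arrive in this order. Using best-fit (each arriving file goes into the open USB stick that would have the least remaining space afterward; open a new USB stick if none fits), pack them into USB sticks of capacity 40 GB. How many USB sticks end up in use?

  10 → USB stick 1 (new)  [load 10/40]
  11 → USB stick 1  [load 21/40]
  27 → USB stick 2 (new)  [load 27/40]
  32 → USB stick 3 (new)  [load 32/40]
  12 → USB stick 2  [load 39/40]
  9 → USB stick 1  [load 30/40]
  34 → USB stick 4 (new)  [load 34/40]
  28 → USB stick 5 (new)  [load 28/40]
  34 → USB stick 6 (new)  [load 34/40]
  19 → USB stick 7 (new)  [load 19/40]
  28 → USB stick 8 (new)  [load 28/40]
  35 → USB stick 9 (new)  [load 35/40]
9 USB sticks opened.

9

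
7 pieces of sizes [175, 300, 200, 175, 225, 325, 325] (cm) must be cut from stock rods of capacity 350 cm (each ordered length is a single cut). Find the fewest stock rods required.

6

Total = 325 + 325 + 300 + 225 + 200 + 175 + 175 = 1725 cm.
Lower bound: ⌈1725/350⌉ = 5 stock rods.
A packing using 6 stock rods:
  stock rod 1: 325 = 325
  stock rod 2: 325 = 325
  stock rod 3: 300 = 300
  stock rod 4: 225 = 225
  stock rod 5: 200 = 200
  stock rod 6: 175 + 175 = 350
No arrangement into 5 stock rods stays within capacity, so 6 is optimal.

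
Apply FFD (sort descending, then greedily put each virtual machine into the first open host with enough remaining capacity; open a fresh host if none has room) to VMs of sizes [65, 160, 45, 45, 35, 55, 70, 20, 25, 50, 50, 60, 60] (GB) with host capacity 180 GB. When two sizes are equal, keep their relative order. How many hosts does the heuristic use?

5

Sorted descending: 160, 70, 65, 60, 60, 55, 50, 50, 45, 45, 35, 25, 20.
  160 → host 1 (new)  [load 160/180]
  70 → host 2 (new)  [load 70/180]
  65 → host 2  [load 135/180]
  60 → host 3 (new)  [load 60/180]
  60 → host 3  [load 120/180]
  55 → host 3  [load 175/180]
  50 → host 4 (new)  [load 50/180]
  50 → host 4  [load 100/180]
  45 → host 2  [load 180/180]
  45 → host 4  [load 145/180]
  35 → host 4  [load 180/180]
  25 → host 5 (new)  [load 25/180]
  20 → host 1  [load 180/180]
5 hosts opened.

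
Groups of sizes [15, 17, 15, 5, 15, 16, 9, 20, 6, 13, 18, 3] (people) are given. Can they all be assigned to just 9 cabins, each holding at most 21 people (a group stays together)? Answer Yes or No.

A valid assignment using 9 cabins:
  cabin 1: 20 = 20
  cabin 2: 18 + 3 = 21
  cabin 3: 17 = 17
  cabin 4: 16 + 5 = 21
  cabin 5: 15 + 6 = 21
  cabin 6: 15 = 15
  cabin 7: 15 = 15
  cabin 8: 13 = 13
  cabin 9: 9 = 9
Every load is within 21 people, so 9 cabins suffice.

Yes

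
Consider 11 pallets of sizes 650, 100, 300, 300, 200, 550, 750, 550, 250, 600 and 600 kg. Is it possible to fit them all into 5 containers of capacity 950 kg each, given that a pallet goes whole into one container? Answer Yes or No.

No

Total = 4850 kg; ⌈4850/950⌉ = 6.
At least 6 containers are required, but only 5 are allowed.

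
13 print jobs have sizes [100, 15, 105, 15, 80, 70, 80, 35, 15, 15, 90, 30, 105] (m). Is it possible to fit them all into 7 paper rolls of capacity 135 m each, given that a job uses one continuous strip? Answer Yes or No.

A valid assignment using 7 paper rolls:
  roll 1: 105 + 30 = 135
  roll 2: 105 + 15 + 15 = 135
  roll 3: 100 + 35 = 135
  roll 4: 90 + 15 + 15 = 120
  roll 5: 80 = 80
  roll 6: 80 = 80
  roll 7: 70 = 70
Every load is within 135 m, so 7 paper rolls suffice.

Yes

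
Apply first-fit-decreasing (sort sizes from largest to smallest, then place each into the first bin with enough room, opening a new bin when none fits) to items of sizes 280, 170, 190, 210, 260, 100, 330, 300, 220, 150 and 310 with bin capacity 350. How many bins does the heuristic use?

Sorted descending: 330, 310, 300, 280, 260, 220, 210, 190, 170, 150, 100.
  330 → bin 1 (new)  [load 330/350]
  310 → bin 2 (new)  [load 310/350]
  300 → bin 3 (new)  [load 300/350]
  280 → bin 4 (new)  [load 280/350]
  260 → bin 5 (new)  [load 260/350]
  220 → bin 6 (new)  [load 220/350]
  210 → bin 7 (new)  [load 210/350]
  190 → bin 8 (new)  [load 190/350]
  170 → bin 9 (new)  [load 170/350]
  150 → bin 8  [load 340/350]
  100 → bin 6  [load 320/350]
9 bins opened.

9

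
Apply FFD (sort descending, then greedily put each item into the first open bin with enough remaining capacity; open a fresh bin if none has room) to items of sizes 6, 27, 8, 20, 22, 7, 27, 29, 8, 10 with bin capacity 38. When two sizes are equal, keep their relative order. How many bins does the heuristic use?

5

Sorted descending: 29, 27, 27, 22, 20, 10, 8, 8, 7, 6.
  29 → bin 1 (new)  [load 29/38]
  27 → bin 2 (new)  [load 27/38]
  27 → bin 3 (new)  [load 27/38]
  22 → bin 4 (new)  [load 22/38]
  20 → bin 5 (new)  [load 20/38]
  10 → bin 2  [load 37/38]
  8 → bin 1  [load 37/38]
  8 → bin 3  [load 35/38]
  7 → bin 4  [load 29/38]
  6 → bin 4  [load 35/38]
5 bins opened.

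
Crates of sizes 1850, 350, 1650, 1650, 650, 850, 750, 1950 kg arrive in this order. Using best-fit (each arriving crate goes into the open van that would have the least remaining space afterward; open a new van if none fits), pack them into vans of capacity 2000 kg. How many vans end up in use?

6

  1850 → van 1 (new)  [load 1850/2000]
  350 → van 2 (new)  [load 350/2000]
  1650 → van 2  [load 2000/2000]
  1650 → van 3 (new)  [load 1650/2000]
  650 → van 4 (new)  [load 650/2000]
  850 → van 4  [load 1500/2000]
  750 → van 5 (new)  [load 750/2000]
  1950 → van 6 (new)  [load 1950/2000]
6 vans opened.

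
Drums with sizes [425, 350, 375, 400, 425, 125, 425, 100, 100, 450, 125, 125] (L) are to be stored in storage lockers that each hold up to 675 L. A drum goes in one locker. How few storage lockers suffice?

7

Total = 450 + 425 + 425 + 425 + 400 + 375 + 350 + 125 + 125 + 125 + 100 + 100 = 3425 L.
Lower bound: ⌈3425/675⌉ = 6 storage lockers.
Also, 7 drums each exceed 675/2 L, and no two of those can share a locker, so at least 7 storage lockers are needed.
A packing using 7 storage lockers:
  locker 1: 450 + 125 + 100 = 675
  locker 2: 425 + 125 + 125 = 675
  locker 3: 425 + 100 = 525
  locker 4: 425 = 425
  locker 5: 400 = 400
  locker 6: 375 = 375
  locker 7: 350 = 350
This matches the lower bound, so 7 is optimal.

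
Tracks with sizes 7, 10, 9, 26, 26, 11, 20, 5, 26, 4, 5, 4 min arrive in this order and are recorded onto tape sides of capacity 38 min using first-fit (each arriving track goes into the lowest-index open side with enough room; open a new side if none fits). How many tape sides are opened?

5

  7 → side 1 (new)  [load 7/38]
  10 → side 1  [load 17/38]
  9 → side 1  [load 26/38]
  26 → side 2 (new)  [load 26/38]
  26 → side 3 (new)  [load 26/38]
  11 → side 1  [load 37/38]
  20 → side 4 (new)  [load 20/38]
  5 → side 2  [load 31/38]
  26 → side 5 (new)  [load 26/38]
  4 → side 2  [load 35/38]
  5 → side 3  [load 31/38]
  4 → side 3  [load 35/38]
5 tape sides opened.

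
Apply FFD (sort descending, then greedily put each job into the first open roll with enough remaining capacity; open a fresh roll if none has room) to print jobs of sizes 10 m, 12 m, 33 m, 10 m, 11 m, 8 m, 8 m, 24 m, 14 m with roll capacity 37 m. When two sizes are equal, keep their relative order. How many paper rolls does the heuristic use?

Sorted descending: 33, 24, 14, 12, 11, 10, 10, 8, 8.
  33 → roll 1 (new)  [load 33/37]
  24 → roll 2 (new)  [load 24/37]
  14 → roll 3 (new)  [load 14/37]
  12 → roll 2  [load 36/37]
  11 → roll 3  [load 25/37]
  10 → roll 3  [load 35/37]
  10 → roll 4 (new)  [load 10/37]
  8 → roll 4  [load 18/37]
  8 → roll 4  [load 26/37]
4 paper rolls opened.

4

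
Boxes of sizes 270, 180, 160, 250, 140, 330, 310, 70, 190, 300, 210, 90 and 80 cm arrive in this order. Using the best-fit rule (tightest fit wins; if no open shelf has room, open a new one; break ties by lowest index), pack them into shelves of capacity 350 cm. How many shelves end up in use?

8

  270 → shelf 1 (new)  [load 270/350]
  180 → shelf 2 (new)  [load 180/350]
  160 → shelf 2  [load 340/350]
  250 → shelf 3 (new)  [load 250/350]
  140 → shelf 4 (new)  [load 140/350]
  330 → shelf 5 (new)  [load 330/350]
  310 → shelf 6 (new)  [load 310/350]
  70 → shelf 1  [load 340/350]
  190 → shelf 4  [load 330/350]
  300 → shelf 7 (new)  [load 300/350]
  210 → shelf 8 (new)  [load 210/350]
  90 → shelf 3  [load 340/350]
  80 → shelf 8  [load 290/350]
8 shelves opened.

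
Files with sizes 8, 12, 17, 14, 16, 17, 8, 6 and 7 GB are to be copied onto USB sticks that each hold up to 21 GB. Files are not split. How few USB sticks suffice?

Total = 17 + 17 + 16 + 14 + 12 + 8 + 8 + 7 + 6 = 105 GB.
Lower bound: ⌈105/21⌉ = 5 USB sticks.
A packing using 6 USB sticks:
  USB stick 1: 17 = 17
  USB stick 2: 17 = 17
  USB stick 3: 16 = 16
  USB stick 4: 14 + 7 = 21
  USB stick 5: 12 + 8 = 20
  USB stick 6: 8 + 6 = 14
No arrangement into 5 USB sticks stays within capacity, so 6 is optimal.

6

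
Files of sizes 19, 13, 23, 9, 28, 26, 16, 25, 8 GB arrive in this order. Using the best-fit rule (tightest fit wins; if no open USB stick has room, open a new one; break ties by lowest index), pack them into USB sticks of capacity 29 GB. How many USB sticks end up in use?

  19 → USB stick 1 (new)  [load 19/29]
  13 → USB stick 2 (new)  [load 13/29]
  23 → USB stick 3 (new)  [load 23/29]
  9 → USB stick 1  [load 28/29]
  28 → USB stick 4 (new)  [load 28/29]
  26 → USB stick 5 (new)  [load 26/29]
  16 → USB stick 2  [load 29/29]
  25 → USB stick 6 (new)  [load 25/29]
  8 → USB stick 7 (new)  [load 8/29]
7 USB sticks opened.

7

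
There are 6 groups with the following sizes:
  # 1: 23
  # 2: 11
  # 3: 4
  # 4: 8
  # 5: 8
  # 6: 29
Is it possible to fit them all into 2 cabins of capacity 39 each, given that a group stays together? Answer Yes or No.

Total = 83; ⌈83/39⌉ = 3.
At least 3 cabins are required, but only 2 are allowed.

No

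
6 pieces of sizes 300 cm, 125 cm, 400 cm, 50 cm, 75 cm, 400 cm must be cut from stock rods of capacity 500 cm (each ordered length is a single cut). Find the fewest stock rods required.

Total = 400 + 400 + 300 + 125 + 75 + 50 = 1350 cm.
Lower bound: ⌈1350/500⌉ = 3 stock rods.
A packing using 3 stock rods:
  stock rod 1: 400 + 75 = 475
  stock rod 2: 400 + 50 = 450
  stock rod 3: 300 + 125 = 425
This matches the lower bound, so 3 is optimal.

3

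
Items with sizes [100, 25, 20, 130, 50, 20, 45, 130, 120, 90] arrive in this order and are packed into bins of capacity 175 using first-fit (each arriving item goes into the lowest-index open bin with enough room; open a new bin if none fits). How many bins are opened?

5

  100 → bin 1 (new)  [load 100/175]
  25 → bin 1  [load 125/175]
  20 → bin 1  [load 145/175]
  130 → bin 2 (new)  [load 130/175]
  50 → bin 3 (new)  [load 50/175]
  20 → bin 1  [load 165/175]
  45 → bin 2  [load 175/175]
  130 → bin 4 (new)  [load 130/175]
  120 → bin 3  [load 170/175]
  90 → bin 5 (new)  [load 90/175]
5 bins opened.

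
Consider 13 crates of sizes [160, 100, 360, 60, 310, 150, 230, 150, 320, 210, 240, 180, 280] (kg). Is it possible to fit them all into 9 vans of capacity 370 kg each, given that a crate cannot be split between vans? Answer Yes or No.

Yes

A valid assignment using 9 vans:
  van 1: 360 = 360
  van 2: 320 = 320
  van 3: 310 + 60 = 370
  van 4: 280 = 280
  van 5: 240 + 100 = 340
  van 6: 230 = 230
  van 7: 210 + 160 = 370
  van 8: 180 + 150 = 330
  van 9: 150 = 150
Every load is within 370 kg, so 9 vans suffice.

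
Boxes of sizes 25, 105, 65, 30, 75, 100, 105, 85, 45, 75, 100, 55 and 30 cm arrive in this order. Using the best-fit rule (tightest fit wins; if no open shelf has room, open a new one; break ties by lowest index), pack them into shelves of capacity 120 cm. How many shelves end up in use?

  25 → shelf 1 (new)  [load 25/120]
  105 → shelf 2 (new)  [load 105/120]
  65 → shelf 1  [load 90/120]
  30 → shelf 1  [load 120/120]
  75 → shelf 3 (new)  [load 75/120]
  100 → shelf 4 (new)  [load 100/120]
  105 → shelf 5 (new)  [load 105/120]
  85 → shelf 6 (new)  [load 85/120]
  45 → shelf 3  [load 120/120]
  75 → shelf 7 (new)  [load 75/120]
  100 → shelf 8 (new)  [load 100/120]
  55 → shelf 9 (new)  [load 55/120]
  30 → shelf 6  [load 115/120]
9 shelves opened.

9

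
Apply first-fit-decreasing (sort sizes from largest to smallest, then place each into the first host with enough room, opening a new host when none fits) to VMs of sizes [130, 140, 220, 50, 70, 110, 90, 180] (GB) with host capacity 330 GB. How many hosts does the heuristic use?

Sorted descending: 220, 180, 140, 130, 110, 90, 70, 50.
  220 → host 1 (new)  [load 220/330]
  180 → host 2 (new)  [load 180/330]
  140 → host 2  [load 320/330]
  130 → host 3 (new)  [load 130/330]
  110 → host 1  [load 330/330]
  90 → host 3  [load 220/330]
  70 → host 3  [load 290/330]
  50 → host 4 (new)  [load 50/330]
4 hosts opened.

4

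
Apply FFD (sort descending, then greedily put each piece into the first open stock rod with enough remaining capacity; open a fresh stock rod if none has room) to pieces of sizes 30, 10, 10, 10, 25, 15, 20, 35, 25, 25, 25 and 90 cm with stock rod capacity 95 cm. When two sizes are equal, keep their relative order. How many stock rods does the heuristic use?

Sorted descending: 90, 35, 30, 25, 25, 25, 25, 20, 15, 10, 10, 10.
  90 → stock rod 1 (new)  [load 90/95]
  35 → stock rod 2 (new)  [load 35/95]
  30 → stock rod 2  [load 65/95]
  25 → stock rod 2  [load 90/95]
  25 → stock rod 3 (new)  [load 25/95]
  25 → stock rod 3  [load 50/95]
  25 → stock rod 3  [load 75/95]
  20 → stock rod 3  [load 95/95]
  15 → stock rod 4 (new)  [load 15/95]
  10 → stock rod 4  [load 25/95]
  10 → stock rod 4  [load 35/95]
  10 → stock rod 4  [load 45/95]
4 stock rods opened.

4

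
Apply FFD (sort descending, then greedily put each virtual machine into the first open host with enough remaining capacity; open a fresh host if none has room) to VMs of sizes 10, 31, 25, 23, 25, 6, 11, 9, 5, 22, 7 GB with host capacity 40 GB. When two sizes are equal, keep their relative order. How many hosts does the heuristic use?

5

Sorted descending: 31, 25, 25, 23, 22, 11, 10, 9, 7, 6, 5.
  31 → host 1 (new)  [load 31/40]
  25 → host 2 (new)  [load 25/40]
  25 → host 3 (new)  [load 25/40]
  23 → host 4 (new)  [load 23/40]
  22 → host 5 (new)  [load 22/40]
  11 → host 2  [load 36/40]
  10 → host 3  [load 35/40]
  9 → host 1  [load 40/40]
  7 → host 4  [load 30/40]
  6 → host 4  [load 36/40]
  5 → host 3  [load 40/40]
5 hosts opened.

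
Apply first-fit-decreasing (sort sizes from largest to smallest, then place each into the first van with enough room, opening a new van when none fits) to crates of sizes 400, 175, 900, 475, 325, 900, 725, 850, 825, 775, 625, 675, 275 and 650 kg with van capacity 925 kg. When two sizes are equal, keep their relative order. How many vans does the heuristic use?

11

Sorted descending: 900, 900, 850, 825, 775, 725, 675, 650, 625, 475, 400, 325, 275, 175.
  900 → van 1 (new)  [load 900/925]
  900 → van 2 (new)  [load 900/925]
  850 → van 3 (new)  [load 850/925]
  825 → van 4 (new)  [load 825/925]
  775 → van 5 (new)  [load 775/925]
  725 → van 6 (new)  [load 725/925]
  675 → van 7 (new)  [load 675/925]
  650 → van 8 (new)  [load 650/925]
  625 → van 9 (new)  [load 625/925]
  475 → van 10 (new)  [load 475/925]
  400 → van 10  [load 875/925]
  325 → van 11 (new)  [load 325/925]
  275 → van 8  [load 925/925]
  175 → van 6  [load 900/925]
11 vans opened.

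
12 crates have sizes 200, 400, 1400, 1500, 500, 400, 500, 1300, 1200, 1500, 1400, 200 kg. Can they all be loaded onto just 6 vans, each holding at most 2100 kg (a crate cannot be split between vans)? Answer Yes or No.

A valid assignment using 6 vans:
  van 1: 1500 + 500 = 2000
  van 2: 1500 + 500 = 2000
  van 3: 1400 + 400 + 200 = 2000
  van 4: 1400 + 400 + 200 = 2000
  van 5: 1300 = 1300
  van 6: 1200 = 1200
Every load is within 2100 kg, so 6 vans suffice.

Yes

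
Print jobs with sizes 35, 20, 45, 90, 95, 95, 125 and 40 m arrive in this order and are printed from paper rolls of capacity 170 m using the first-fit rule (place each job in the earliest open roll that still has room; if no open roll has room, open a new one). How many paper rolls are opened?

  35 → roll 1 (new)  [load 35/170]
  20 → roll 1  [load 55/170]
  45 → roll 1  [load 100/170]
  90 → roll 2 (new)  [load 90/170]
  95 → roll 3 (new)  [load 95/170]
  95 → roll 4 (new)  [load 95/170]
  125 → roll 5 (new)  [load 125/170]
  40 → roll 1  [load 140/170]
5 paper rolls opened.

5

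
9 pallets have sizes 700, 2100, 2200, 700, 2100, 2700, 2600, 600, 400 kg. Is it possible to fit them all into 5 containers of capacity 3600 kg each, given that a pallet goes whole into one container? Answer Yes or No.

A valid assignment using 5 containers:
  container 1: 2700 + 700 = 3400
  container 2: 2600 + 700 = 3300
  container 3: 2200 + 600 + 400 = 3200
  container 4: 2100 = 2100
  container 5: 2100 = 2100
Every load is within 3600 kg, so 5 containers suffice.

Yes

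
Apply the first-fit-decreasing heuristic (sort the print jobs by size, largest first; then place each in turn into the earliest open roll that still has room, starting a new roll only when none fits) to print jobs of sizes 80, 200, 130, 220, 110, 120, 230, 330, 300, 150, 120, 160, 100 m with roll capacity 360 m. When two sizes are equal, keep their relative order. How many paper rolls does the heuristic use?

Sorted descending: 330, 300, 230, 220, 200, 160, 150, 130, 120, 120, 110, 100, 80.
  330 → roll 1 (new)  [load 330/360]
  300 → roll 2 (new)  [load 300/360]
  230 → roll 3 (new)  [load 230/360]
  220 → roll 4 (new)  [load 220/360]
  200 → roll 5 (new)  [load 200/360]
  160 → roll 5  [load 360/360]
  150 → roll 6 (new)  [load 150/360]
  130 → roll 3  [load 360/360]
  120 → roll 4  [load 340/360]
  120 → roll 6  [load 270/360]
  110 → roll 7 (new)  [load 110/360]
  100 → roll 7  [load 210/360]
  80 → roll 6  [load 350/360]
7 paper rolls opened.

7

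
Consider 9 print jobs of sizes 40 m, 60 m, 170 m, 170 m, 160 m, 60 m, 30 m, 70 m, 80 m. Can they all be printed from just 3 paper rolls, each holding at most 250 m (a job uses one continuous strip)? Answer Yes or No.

No

Total = 840 m; ⌈840/250⌉ = 4.
At least 4 paper rolls are required, but only 3 are allowed.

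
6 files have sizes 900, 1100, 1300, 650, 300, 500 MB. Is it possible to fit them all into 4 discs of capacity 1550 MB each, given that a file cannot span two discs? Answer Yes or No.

Yes

A valid assignment using 4 discs:
  disc 1: 1300 = 1300
  disc 2: 1100 + 300 = 1400
  disc 3: 900 + 650 = 1550
  disc 4: 500 = 500
Every load is within 1550 MB, so 4 discs suffice.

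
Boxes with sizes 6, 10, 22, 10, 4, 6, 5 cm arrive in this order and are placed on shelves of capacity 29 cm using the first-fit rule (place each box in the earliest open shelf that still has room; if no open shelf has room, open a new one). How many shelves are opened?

  6 → shelf 1 (new)  [load 6/29]
  10 → shelf 1  [load 16/29]
  22 → shelf 2 (new)  [load 22/29]
  10 → shelf 1  [load 26/29]
  4 → shelf 2  [load 26/29]
  6 → shelf 3 (new)  [load 6/29]
  5 → shelf 3  [load 11/29]
3 shelves opened.

3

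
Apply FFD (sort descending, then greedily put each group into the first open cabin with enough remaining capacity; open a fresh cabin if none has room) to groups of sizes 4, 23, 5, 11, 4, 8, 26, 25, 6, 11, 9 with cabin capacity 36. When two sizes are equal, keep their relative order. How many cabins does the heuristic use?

Sorted descending: 26, 25, 23, 11, 11, 9, 8, 6, 5, 4, 4.
  26 → cabin 1 (new)  [load 26/36]
  25 → cabin 2 (new)  [load 25/36]
  23 → cabin 3 (new)  [load 23/36]
  11 → cabin 2  [load 36/36]
  11 → cabin 3  [load 34/36]
  9 → cabin 1  [load 35/36]
  8 → cabin 4 (new)  [load 8/36]
  6 → cabin 4  [load 14/36]
  5 → cabin 4  [load 19/36]
  4 → cabin 4  [load 23/36]
  4 → cabin 4  [load 27/36]
4 cabins opened.

4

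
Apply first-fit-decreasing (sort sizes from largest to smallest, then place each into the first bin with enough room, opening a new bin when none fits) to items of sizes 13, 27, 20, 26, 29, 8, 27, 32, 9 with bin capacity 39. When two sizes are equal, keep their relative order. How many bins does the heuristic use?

6

Sorted descending: 32, 29, 27, 27, 26, 20, 13, 9, 8.
  32 → bin 1 (new)  [load 32/39]
  29 → bin 2 (new)  [load 29/39]
  27 → bin 3 (new)  [load 27/39]
  27 → bin 4 (new)  [load 27/39]
  26 → bin 5 (new)  [load 26/39]
  20 → bin 6 (new)  [load 20/39]
  13 → bin 5  [load 39/39]
  9 → bin 2  [load 38/39]
  8 → bin 3  [load 35/39]
6 bins opened.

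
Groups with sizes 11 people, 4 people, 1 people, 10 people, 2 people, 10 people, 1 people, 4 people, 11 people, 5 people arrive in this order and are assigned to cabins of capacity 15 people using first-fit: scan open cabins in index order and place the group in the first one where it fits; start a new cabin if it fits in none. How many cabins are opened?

  11 → cabin 1 (new)  [load 11/15]
  4 → cabin 1  [load 15/15]
  1 → cabin 2 (new)  [load 1/15]
  10 → cabin 2  [load 11/15]
  2 → cabin 2  [load 13/15]
  10 → cabin 3 (new)  [load 10/15]
  1 → cabin 2  [load 14/15]
  4 → cabin 3  [load 14/15]
  11 → cabin 4 (new)  [load 11/15]
  5 → cabin 5 (new)  [load 5/15]
5 cabins opened.

5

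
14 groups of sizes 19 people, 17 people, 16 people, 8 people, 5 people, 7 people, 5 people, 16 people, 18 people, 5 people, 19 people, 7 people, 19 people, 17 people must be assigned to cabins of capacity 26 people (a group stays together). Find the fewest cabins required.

Total = 19 + 19 + 19 + 18 + 17 + 17 + 16 + 16 + 8 + 7 + 7 + 5 + 5 + 5 = 178 people.
Lower bound: ⌈178/26⌉ = 7 cabins.
Also, 8 groups each exceed 13 people, and no two of those can share a cabin, so at least 8 cabins are needed.
A packing using 8 cabins:
  cabin 1: 19 + 7 = 26
  cabin 2: 19 + 7 = 26
  cabin 3: 19 + 5 = 24
  cabin 4: 18 + 8 = 26
  cabin 5: 17 + 5 = 22
  cabin 6: 17 + 5 = 22
  cabin 7: 16 = 16
  cabin 8: 16 = 16
This matches the lower bound, so 8 is optimal.

8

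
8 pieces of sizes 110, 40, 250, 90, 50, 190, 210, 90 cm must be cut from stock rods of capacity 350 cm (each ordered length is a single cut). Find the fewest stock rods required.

3

Total = 250 + 210 + 190 + 110 + 90 + 90 + 50 + 40 = 1030 cm.
Lower bound: ⌈1030/350⌉ = 3 stock rods.
A packing using 3 stock rods:
  stock rod 1: 250 + 90 = 340
  stock rod 2: 210 + 90 + 50 = 350
  stock rod 3: 190 + 110 + 40 = 340
This matches the lower bound, so 3 is optimal.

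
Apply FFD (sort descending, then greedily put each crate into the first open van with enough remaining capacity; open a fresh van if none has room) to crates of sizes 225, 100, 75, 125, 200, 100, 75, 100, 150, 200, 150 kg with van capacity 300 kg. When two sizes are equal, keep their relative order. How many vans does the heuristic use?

5

Sorted descending: 225, 200, 200, 150, 150, 125, 100, 100, 100, 75, 75.
  225 → van 1 (new)  [load 225/300]
  200 → van 2 (new)  [load 200/300]
  200 → van 3 (new)  [load 200/300]
  150 → van 4 (new)  [load 150/300]
  150 → van 4  [load 300/300]
  125 → van 5 (new)  [load 125/300]
  100 → van 2  [load 300/300]
  100 → van 3  [load 300/300]
  100 → van 5  [load 225/300]
  75 → van 1  [load 300/300]
  75 → van 5  [load 300/300]
5 vans opened.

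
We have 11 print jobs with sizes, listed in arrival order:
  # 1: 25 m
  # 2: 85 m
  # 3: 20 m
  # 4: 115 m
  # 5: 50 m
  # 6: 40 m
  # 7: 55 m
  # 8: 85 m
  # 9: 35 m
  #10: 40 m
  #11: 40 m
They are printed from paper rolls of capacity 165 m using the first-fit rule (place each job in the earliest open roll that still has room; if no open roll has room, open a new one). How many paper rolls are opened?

4

  25 → roll 1 (new)  [load 25/165]
  85 → roll 1  [load 110/165]
  20 → roll 1  [load 130/165]
  115 → roll 2 (new)  [load 115/165]
  50 → roll 2  [load 165/165]
  40 → roll 3 (new)  [load 40/165]
  55 → roll 3  [load 95/165]
  85 → roll 4 (new)  [load 85/165]
  35 → roll 1  [load 165/165]
  40 → roll 3  [load 135/165]
  40 → roll 4  [load 125/165]
4 paper rolls opened.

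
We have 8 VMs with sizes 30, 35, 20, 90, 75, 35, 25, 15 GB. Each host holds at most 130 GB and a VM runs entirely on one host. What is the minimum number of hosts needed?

3

Total = 90 + 75 + 35 + 35 + 30 + 25 + 20 + 15 = 325 GB.
Lower bound: ⌈325/130⌉ = 3 hosts.
A packing using 3 hosts:
  host 1: 90 + 35 = 125
  host 2: 75 + 35 + 20 = 130
  host 3: 30 + 25 + 15 = 70
This matches the lower bound, so 3 is optimal.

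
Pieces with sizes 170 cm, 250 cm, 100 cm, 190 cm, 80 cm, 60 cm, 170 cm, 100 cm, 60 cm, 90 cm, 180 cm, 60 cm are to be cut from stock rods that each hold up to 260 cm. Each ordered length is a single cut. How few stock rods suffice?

6

Total = 250 + 190 + 180 + 170 + 170 + 100 + 100 + 90 + 80 + 60 + 60 + 60 = 1510 cm.
Lower bound: ⌈1510/260⌉ = 6 stock rods.
A packing using 6 stock rods:
  stock rod 1: 250 = 250
  stock rod 2: 190 + 60 = 250
  stock rod 3: 180 + 80 = 260
  stock rod 4: 170 + 90 = 260
  stock rod 5: 170 + 60 = 230
  stock rod 6: 100 + 100 + 60 = 260
This matches the lower bound, so 6 is optimal.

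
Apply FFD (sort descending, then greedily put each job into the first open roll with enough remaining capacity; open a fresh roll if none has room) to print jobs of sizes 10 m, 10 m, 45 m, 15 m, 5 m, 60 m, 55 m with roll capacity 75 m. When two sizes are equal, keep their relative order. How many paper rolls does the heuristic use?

3

Sorted descending: 60, 55, 45, 15, 10, 10, 5.
  60 → roll 1 (new)  [load 60/75]
  55 → roll 2 (new)  [load 55/75]
  45 → roll 3 (new)  [load 45/75]
  15 → roll 1  [load 75/75]
  10 → roll 2  [load 65/75]
  10 → roll 2  [load 75/75]
  5 → roll 3  [load 50/75]
3 paper rolls opened.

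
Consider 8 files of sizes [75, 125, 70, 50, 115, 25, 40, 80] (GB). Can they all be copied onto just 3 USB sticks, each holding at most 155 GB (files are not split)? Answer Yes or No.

No

Total = 580 GB; ⌈580/155⌉ = 4.
At least 4 USB sticks are required, but only 3 are allowed.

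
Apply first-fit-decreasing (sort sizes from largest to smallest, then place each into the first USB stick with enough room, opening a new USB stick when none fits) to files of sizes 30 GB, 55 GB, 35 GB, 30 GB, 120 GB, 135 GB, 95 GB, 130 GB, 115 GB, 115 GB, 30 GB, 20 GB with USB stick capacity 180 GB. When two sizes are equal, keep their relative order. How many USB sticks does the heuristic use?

6

Sorted descending: 135, 130, 120, 115, 115, 95, 55, 35, 30, 30, 30, 20.
  135 → USB stick 1 (new)  [load 135/180]
  130 → USB stick 2 (new)  [load 130/180]
  120 → USB stick 3 (new)  [load 120/180]
  115 → USB stick 4 (new)  [load 115/180]
  115 → USB stick 5 (new)  [load 115/180]
  95 → USB stick 6 (new)  [load 95/180]
  55 → USB stick 3  [load 175/180]
  35 → USB stick 1  [load 170/180]
  30 → USB stick 2  [load 160/180]
  30 → USB stick 4  [load 145/180]
  30 → USB stick 4  [load 175/180]
  20 → USB stick 2  [load 180/180]
6 USB sticks opened.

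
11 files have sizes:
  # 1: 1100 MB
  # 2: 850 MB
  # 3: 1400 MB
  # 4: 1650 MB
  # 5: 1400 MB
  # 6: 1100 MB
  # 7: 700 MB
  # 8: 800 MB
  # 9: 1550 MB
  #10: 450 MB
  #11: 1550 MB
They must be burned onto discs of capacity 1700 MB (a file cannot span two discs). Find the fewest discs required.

Total = 1650 + 1550 + 1550 + 1400 + 1400 + 1100 + 1100 + 850 + 800 + 700 + 450 = 12550 MB.
Lower bound: ⌈12550/1700⌉ = 8 discs.
A packing using 9 discs:
  disc 1: 1650 = 1650
  disc 2: 1550 = 1550
  disc 3: 1550 = 1550
  disc 4: 1400 = 1400
  disc 5: 1400 = 1400
  disc 6: 1100 + 450 = 1550
  disc 7: 1100 = 1100
  disc 8: 850 + 800 = 1650
  disc 9: 700 = 700
No arrangement into 8 discs stays within capacity, so 9 is optimal.

9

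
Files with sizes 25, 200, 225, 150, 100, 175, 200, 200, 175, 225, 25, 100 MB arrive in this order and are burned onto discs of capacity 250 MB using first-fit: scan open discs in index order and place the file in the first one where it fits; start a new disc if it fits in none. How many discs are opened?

9

  25 → disc 1 (new)  [load 25/250]
  200 → disc 1  [load 225/250]
  225 → disc 2 (new)  [load 225/250]
  150 → disc 3 (new)  [load 150/250]
  100 → disc 3  [load 250/250]
  175 → disc 4 (new)  [load 175/250]
  200 → disc 5 (new)  [load 200/250]
  200 → disc 6 (new)  [load 200/250]
  175 → disc 7 (new)  [load 175/250]
  225 → disc 8 (new)  [load 225/250]
  25 → disc 1  [load 250/250]
  100 → disc 9 (new)  [load 100/250]
9 discs opened.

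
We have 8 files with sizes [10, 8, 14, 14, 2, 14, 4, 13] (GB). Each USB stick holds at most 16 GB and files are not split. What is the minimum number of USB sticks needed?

6

Total = 14 + 14 + 14 + 13 + 10 + 8 + 4 + 2 = 79 GB.
Lower bound: ⌈79/16⌉ = 5 USB sticks.
A packing using 6 USB sticks:
  USB stick 1: 14 + 2 = 16
  USB stick 2: 14 = 14
  USB stick 3: 14 = 14
  USB stick 4: 13 = 13
  USB stick 5: 10 + 4 = 14
  USB stick 6: 8 = 8
No arrangement into 5 USB sticks stays within capacity, so 6 is optimal.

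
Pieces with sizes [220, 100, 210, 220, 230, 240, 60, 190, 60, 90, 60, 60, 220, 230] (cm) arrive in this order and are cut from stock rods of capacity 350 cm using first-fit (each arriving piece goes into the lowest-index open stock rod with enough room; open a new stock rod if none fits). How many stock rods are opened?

8

  220 → stock rod 1 (new)  [load 220/350]
  100 → stock rod 1  [load 320/350]
  210 → stock rod 2 (new)  [load 210/350]
  220 → stock rod 3 (new)  [load 220/350]
  230 → stock rod 4 (new)  [load 230/350]
  240 → stock rod 5 (new)  [load 240/350]
  60 → stock rod 2  [load 270/350]
  190 → stock rod 6 (new)  [load 190/350]
  60 → stock rod 2  [load 330/350]
  90 → stock rod 3  [load 310/350]
  60 → stock rod 4  [load 290/350]
  60 → stock rod 4  [load 350/350]
  220 → stock rod 7 (new)  [load 220/350]
  230 → stock rod 8 (new)  [load 230/350]
8 stock rods opened.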